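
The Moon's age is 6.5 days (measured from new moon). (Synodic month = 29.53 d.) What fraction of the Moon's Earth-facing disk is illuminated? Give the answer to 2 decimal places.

Phase angle: θ = 360°·(6.5 d)/(29.53 d) = 79.2°.
Illuminated fraction = (1 − cos 79.2°)/2 = (1 − 0.187)/2 ≈ 0.407.

0.41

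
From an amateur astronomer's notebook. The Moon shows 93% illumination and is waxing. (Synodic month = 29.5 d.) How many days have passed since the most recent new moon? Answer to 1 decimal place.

12.2 days

From f = (1 − cos θ)/2: cos θ = 1 − 2×0.93 = -0.860; arccos → 149.3°.
Waxing ⇒ before full, so θ = 149.3°.
At 360°/29.5 d per day, 149.3° corresponds to 12.24 days.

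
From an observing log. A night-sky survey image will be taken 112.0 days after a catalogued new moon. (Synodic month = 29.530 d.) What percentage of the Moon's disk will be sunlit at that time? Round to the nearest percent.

112.0/29.530 = 3.793 lunations, so 3 complete cycles and 23.41 d into the next.
Phase angle: θ = 360°·(23.41 d)/(29.530 d) = 285.4°.
Illuminated fraction = (1 − cos 285.4°)/2 = (1 − 0.265)/2 ≈ 0.367, so 37%.

37%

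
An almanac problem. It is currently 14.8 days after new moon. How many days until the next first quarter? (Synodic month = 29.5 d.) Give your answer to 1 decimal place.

22.1 days

First quarter occurs at elongation 90°, i.e. at age 29.5 × 90/360 = 7.375 d.
This lunation's first quarter (7.375 d) has passed, so add one period: 36.875 − 14.8 = 22.075 days.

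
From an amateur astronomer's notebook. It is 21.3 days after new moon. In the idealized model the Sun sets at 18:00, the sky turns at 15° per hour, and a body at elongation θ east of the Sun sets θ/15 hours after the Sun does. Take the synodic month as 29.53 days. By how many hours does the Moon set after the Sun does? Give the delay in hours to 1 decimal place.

Phase angle: θ = 360°·(21.3 d)/(29.53 d) = 259.7°.
At 15° of sky rotation per hour, 259.7° corresponds to a 17.31 h lag.
So the Moon sets 17.31 h after the Sun.

17.3 h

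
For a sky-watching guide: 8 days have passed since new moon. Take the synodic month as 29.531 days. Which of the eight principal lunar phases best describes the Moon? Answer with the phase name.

At 8/29.531 of the cycle, θ ≈ 98° — the first quarter range.

first quarter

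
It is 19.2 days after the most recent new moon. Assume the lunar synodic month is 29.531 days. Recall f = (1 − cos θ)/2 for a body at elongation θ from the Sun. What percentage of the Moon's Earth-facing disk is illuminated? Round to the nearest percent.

79%

The Moon has covered 19.2/29.531 of its cycle, so θ ≈ 360° × 19.2/29.531 = 234.1°.
Illuminated fraction = (1 − cos 234.1°)/2 = (1 − (-0.587))/2 ≈ 0.793, so 79%.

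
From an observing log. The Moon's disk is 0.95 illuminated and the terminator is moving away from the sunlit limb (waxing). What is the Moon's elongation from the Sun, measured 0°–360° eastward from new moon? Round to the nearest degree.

154°

Invert f = (1 − cos θ)/2 to get cos θ = 1 − 2(0.95) = -0.900, hence θ₀ = arccos -0.900 = 154.2°.
Before full moon the principal value applies: θ = 154.2°.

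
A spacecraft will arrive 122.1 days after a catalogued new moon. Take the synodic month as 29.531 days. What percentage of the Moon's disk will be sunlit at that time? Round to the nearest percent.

122.1/29.531 = 4.135 lunations, so 4 complete cycles and 3.98 d into the next.
The Moon has covered 3.98/29.531 of its cycle, so θ ≈ 360° × 3.98/29.531 = 48.5°.
Illuminated fraction = (1 − cos 48.5°)/2 = (1 − 0.663)/2 ≈ 0.168, so 17%.

17%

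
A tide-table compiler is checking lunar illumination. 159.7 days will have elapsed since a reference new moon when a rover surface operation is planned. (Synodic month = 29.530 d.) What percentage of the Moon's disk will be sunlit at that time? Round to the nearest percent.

Reduce mod P: 159.7 − 5×29.530 = 12.05 d into the current lunation.
Phase angle: θ = 360°·(12.05 d)/(29.530 d) = 146.9°.
Illuminated fraction = (1 − cos 146.9°)/2 = (1 − (-0.838))/2 ≈ 0.919, so 92%.

92%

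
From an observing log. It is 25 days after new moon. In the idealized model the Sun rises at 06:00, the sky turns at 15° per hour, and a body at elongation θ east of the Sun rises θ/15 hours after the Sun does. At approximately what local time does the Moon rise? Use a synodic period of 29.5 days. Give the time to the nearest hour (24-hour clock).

02:00

Elongation θ = 360° × 25/29.5 ≈ 305.1°.
At 15° of sky rotation per hour, 305.1° corresponds to a 20.34 h lag.
06:00 + 20.34 h ≈ 02:20 → 02:00 to the nearest hour.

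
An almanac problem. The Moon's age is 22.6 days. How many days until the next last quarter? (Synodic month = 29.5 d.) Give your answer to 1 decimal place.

29.0 days

Last quarter occurs at elongation 270°, i.e. at age 29.5 × 270/360 = 22.125 d.
This lunation's last quarter (22.125 d) has passed, so add one period: 51.625 − 22.6 = 29.025 days.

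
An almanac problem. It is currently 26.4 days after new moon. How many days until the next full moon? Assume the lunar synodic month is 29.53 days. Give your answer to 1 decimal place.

17.9 days

Full moon is 0.5 of the way through the cycle: age 0.5 × 29.53 = 14.765 d.
Already past this cycle's full moon; the next is at 14.765 + 29.53 = 44.295 d, so 44.295 − 26.4 = 17.895 days.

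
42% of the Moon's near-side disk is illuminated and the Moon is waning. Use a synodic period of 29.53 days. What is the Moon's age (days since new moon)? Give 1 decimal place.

22.9 days

Invert f = (1 − cos θ)/2 to get cos θ = 1 − 2(0.42) = 0.160, hence θ₀ = arccos 0.160 = 80.8°.
Waning ⇒ past full, so θ = 360° − 80.8° = 279.2°.
Age = 29.53 × 279.2°/360° ≈ 22.90 days.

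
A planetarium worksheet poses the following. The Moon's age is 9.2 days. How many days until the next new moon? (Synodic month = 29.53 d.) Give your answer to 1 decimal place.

The next new moon completes the synodic month: 29.53 − 9.2 = 20.330 days.

20.3 days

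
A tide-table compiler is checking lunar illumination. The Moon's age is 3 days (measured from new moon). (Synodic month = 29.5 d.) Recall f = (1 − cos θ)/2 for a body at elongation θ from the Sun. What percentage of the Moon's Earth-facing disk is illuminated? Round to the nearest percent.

10%

Elongation θ = 360° × 3/29.5 ≈ 36.6°.
With cos θ = 0.803, the lit fraction is (1 − 0.803)/2 ≈ 0.099, so 10%.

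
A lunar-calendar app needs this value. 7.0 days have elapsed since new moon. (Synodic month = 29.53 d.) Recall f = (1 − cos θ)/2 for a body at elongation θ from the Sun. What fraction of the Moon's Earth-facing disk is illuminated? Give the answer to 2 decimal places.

The Moon has covered 7.0/29.53 of its cycle, so θ ≈ 360° × 7.0/29.53 = 85.3°.
With cos θ = 0.081, the lit fraction is (1 − 0.081)/2 ≈ 0.459.

0.46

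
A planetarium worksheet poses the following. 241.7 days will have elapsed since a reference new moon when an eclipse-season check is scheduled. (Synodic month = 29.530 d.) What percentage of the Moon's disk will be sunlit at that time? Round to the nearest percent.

30%

241.7 d spans 8 complete synodic months (8 × 29.530 = 236.24 d) plus 5.46 d.
Elongation θ = 360° × 5.46/29.530 ≈ 66.6°.
cos 66.6° = 0.398, so f = (1 − 0.398)/2 = 0.301, so 30%.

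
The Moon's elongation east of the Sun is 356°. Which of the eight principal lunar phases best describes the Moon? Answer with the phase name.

new moon

356° lies in the new moon sector of the 8-phase cycle.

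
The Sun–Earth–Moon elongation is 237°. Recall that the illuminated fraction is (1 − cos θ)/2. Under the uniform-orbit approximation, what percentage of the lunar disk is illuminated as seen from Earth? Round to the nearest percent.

77%

Half-versine of 237°: (1 − (-0.545))/2 = 0.772, i.e. 77%.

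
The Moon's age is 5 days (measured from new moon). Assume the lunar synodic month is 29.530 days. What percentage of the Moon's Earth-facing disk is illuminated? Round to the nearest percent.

Phase angle: θ = 360°·(5 d)/(29.530 d) = 61.0°.
cos 61.0° = 0.485, so f = (1 − 0.485)/2 = 0.257, so 26%.

26%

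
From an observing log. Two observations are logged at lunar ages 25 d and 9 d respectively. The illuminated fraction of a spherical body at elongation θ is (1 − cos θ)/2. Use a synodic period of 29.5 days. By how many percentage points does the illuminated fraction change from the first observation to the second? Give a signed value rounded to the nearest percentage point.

+46 pp

θ₁ = 360° × 25/29.5 = 305.1°, f₁ = (1 − cos θ₁)/2 = 0.213.
θ₂ = 360° × 9/29.5 = 109.8°, f₂ = (1 − cos θ₂)/2 = 0.670.
Change = f₂ − f₁ = +0.457 → +46 percentage points.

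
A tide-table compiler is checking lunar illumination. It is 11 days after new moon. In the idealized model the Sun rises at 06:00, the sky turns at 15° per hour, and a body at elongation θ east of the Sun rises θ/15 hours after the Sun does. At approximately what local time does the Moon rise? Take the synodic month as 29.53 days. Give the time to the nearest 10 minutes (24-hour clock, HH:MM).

Phase angle: θ = 360°·(11 d)/(29.53 d) = 134.1°.
Delay after the Sun = 134.1° / (15°/h) ≈ 8.94 h.
06:00 + 8.940 h ≈ 14:56 → 15:00 to the nearest ten minutes.

15:00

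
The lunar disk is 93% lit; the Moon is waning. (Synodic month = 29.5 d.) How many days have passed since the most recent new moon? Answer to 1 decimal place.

17.3 days

cos θ = 1 − 2f = -0.860, giving a principal value of 149.3°.
Since the Moon is past full (waning), take the reflex angle: θ = 360° − 149.3° = 210.7°.
At 360°/29.5 d per day, 210.7° corresponds to 17.26 days.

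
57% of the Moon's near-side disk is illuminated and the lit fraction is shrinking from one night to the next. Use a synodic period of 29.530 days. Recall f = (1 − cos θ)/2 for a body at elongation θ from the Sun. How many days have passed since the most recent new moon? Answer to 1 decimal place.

21.5 days

cos θ = 1 − 2f = -0.140, giving a principal value of 98.0°.
Waning ⇒ past full, so θ = 360° − 98.0° = 262.0°.
Age = 29.530 × 262.0°/360° ≈ 21.49 days.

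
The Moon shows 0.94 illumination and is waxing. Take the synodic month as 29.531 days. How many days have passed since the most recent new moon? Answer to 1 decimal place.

12.4 days

Invert f = (1 − cos θ)/2 to get cos θ = 1 − 2(0.94) = -0.880, hence θ₀ = arccos -0.880 = 151.6°.
Before full moon the principal value applies: θ = 151.6°.
At 360°/29.531 d per day, 151.6° corresponds to 12.44 days.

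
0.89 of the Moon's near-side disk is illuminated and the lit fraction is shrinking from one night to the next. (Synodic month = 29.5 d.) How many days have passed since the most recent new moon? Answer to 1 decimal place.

Invert f = (1 − cos θ)/2 to get cos θ = 1 − 2(0.89) = -0.780, hence θ₀ = arccos -0.780 = 141.3°.
Since the Moon is past full (waning), take the reflex angle: θ = 360° − 141.3° = 218.7°.
That fraction of the synodic month is 218.7/360 × 29.5 d ≈ 17.92 d.

17.9 days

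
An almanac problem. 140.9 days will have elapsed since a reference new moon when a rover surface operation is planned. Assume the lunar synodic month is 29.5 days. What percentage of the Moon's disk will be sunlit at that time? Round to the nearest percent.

140.9 d spans 4 complete synodic months (4 × 29.5 = 118.00 d) plus 22.90 d.
The Moon has covered 22.90/29.5 of its cycle, so θ ≈ 360° × 22.90/29.5 = 279.5°.
With cos θ = 0.164, the lit fraction is (1 − 0.164)/2 ≈ 0.418, so 42%.

42%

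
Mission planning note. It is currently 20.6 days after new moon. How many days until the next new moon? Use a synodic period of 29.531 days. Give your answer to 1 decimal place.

The next new moon completes the synodic month: 29.531 − 20.6 = 8.931 days.

8.9 days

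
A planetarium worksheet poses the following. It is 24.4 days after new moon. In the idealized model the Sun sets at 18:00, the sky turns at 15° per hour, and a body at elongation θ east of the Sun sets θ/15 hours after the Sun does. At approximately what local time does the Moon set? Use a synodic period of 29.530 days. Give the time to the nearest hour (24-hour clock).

Phase angle: θ = 360°·(24.4 d)/(29.530 d) = 297.5°.
Delay after the Sun = 297.5° / (15°/h) ≈ 19.83 h.
18:00 + 19.83 h ≈ 13:50 → 14:00 to the nearest hour.

14:00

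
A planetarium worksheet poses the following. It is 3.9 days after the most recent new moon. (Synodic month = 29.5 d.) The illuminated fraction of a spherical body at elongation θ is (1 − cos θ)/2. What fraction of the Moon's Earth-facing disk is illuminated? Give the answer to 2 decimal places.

0.16

Phase angle: θ = 360°·(3.9 d)/(29.5 d) = 47.6°.
With cos θ = 0.674, the lit fraction is (1 − 0.674)/2 ≈ 0.163.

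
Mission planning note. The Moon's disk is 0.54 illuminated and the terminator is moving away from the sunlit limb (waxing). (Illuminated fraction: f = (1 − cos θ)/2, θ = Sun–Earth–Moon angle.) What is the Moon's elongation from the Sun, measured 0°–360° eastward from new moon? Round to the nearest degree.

95°

cos θ = 1 − 2f = -0.080, giving a principal value of 94.6°.
The Moon is waxing (0°–180°), so θ = 94.6° directly.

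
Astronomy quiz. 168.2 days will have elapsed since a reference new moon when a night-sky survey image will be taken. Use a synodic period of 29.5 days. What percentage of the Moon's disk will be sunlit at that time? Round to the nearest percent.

65%

168.2/29.5 = 5.702 lunations, so 5 complete cycles and 20.70 d into the next.
Phase angle: θ = 360°·(20.70 d)/(29.5 d) = 252.6°.
Illuminated fraction = (1 − cos 252.6°)/2 = (1 − (-0.299))/2 ≈ 0.649, so 65%.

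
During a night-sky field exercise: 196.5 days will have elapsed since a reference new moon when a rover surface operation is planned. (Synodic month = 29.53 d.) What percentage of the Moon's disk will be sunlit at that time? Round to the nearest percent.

196.5/29.53 = 6.654 lunations, so 6 complete cycles and 19.32 d into the next.
Phase angle: θ = 360°·(19.32 d)/(29.53 d) = 235.5°.
Illuminated fraction = (1 − cos 235.5°)/2 = (1 − (-0.566))/2 ≈ 0.783, so 78%.

78%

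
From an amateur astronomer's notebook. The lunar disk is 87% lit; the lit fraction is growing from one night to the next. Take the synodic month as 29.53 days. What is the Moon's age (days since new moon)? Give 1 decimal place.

11.3 days

From f = (1 − cos θ)/2: cos θ = 1 − 2×0.87 = -0.740; arccos → 137.7°.
Before full moon the principal value applies: θ = 137.7°.
At 360°/29.53 d per day, 137.7° corresponds to 11.30 days.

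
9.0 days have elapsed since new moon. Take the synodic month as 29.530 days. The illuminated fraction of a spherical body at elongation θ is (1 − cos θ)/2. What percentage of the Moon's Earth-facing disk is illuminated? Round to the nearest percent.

67%

The Moon has covered 9.0/29.530 of its cycle, so θ ≈ 360° × 9.0/29.530 = 109.7°.
cos 109.7° = (-0.337), so f = (1 − (-0.337))/2 = 0.669, so 67%.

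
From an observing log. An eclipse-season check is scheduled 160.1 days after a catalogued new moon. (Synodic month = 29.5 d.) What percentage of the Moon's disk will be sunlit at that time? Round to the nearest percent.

160.1/29.5 = 5.427 lunations, so 5 complete cycles and 12.60 d into the next.
The Moon has covered 12.60/29.5 of its cycle, so θ ≈ 360° × 12.60/29.5 = 153.8°.
cos 153.8° = (-0.897), so f = (1 − (-0.897))/2 = 0.948, so 95%.

95%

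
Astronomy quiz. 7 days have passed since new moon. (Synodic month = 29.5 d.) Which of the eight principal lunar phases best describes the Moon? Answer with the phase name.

θ ≈ 360° × 7/29.5 = 85°, which falls in the first quarter sector.

first quarter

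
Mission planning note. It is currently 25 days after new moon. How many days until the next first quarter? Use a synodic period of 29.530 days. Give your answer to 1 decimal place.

11.9 days

First quarter is 0.25 of the way through the cycle: age 0.25 × 29.530 = 7.383 d.
This lunation's first quarter (7.383 d) has passed, so add one period: 36.913 − 25 = 11.913 days.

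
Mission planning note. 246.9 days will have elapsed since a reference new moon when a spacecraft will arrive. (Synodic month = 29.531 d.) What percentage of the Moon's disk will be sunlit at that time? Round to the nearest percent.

246.9/29.531 = 8.361 lunations, so 8 complete cycles and 10.65 d into the next.
Phase angle: θ = 360°·(10.65 d)/(29.531 d) = 129.9°.
Illuminated fraction = (1 − cos 129.9°)/2 = (1 − (-0.641))/2 ≈ 0.820, so 82%.

82%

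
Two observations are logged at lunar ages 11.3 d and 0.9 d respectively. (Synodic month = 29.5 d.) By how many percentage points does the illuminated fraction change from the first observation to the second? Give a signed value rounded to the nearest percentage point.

-86 pp

First observation: θ = 360°·11.3/29.5 = 137.9°, so f = 0.871.
Second observation: θ = 11.0°, f = 0.009.
Δf = 0.009 − 0.871 = -0.862, i.e. -86 pp.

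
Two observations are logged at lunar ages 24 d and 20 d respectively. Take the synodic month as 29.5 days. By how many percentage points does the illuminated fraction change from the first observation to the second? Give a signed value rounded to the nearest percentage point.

First observation: θ = 360°·24/29.5 = 292.9°, so f = 0.306.
Second observation: θ = 244.1°, f = 0.719.
Δf = 0.719 − 0.306 = +0.413, i.e. +41 pp.

+41 pp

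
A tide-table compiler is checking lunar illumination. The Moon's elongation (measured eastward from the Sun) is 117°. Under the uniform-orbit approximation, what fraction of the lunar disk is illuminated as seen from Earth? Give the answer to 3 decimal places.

0.727

cos 117° = (-0.454), so f = (1 − (-0.454))/2 = 0.727.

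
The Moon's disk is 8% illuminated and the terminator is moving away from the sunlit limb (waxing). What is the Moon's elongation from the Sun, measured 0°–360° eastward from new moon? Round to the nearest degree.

cos θ = 1 − 2f = 0.840, giving a principal value of 32.9°.
Waxing ⇒ before full, so θ = 32.9°.

33°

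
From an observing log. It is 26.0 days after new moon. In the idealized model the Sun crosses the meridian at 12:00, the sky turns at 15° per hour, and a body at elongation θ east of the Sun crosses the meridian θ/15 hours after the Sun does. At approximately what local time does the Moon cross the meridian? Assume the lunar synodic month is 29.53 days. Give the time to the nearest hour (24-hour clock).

09:00

The Moon has covered 26.0/29.53 of its cycle, so θ ≈ 360° × 26.0/29.53 = 317.0°.
Delay after the Sun = 317.0° / (15°/h) ≈ 21.13 h.
12:00 + 21.13 h ≈ 09:08 → 09:00 to the nearest hour.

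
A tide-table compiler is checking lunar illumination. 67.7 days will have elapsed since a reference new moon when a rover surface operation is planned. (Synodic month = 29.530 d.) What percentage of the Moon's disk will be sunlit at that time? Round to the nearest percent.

63%

67.7/29.530 = 2.293 lunations, so 2 complete cycles and 8.64 d into the next.
Elongation θ = 360° × 8.64/29.530 ≈ 105.3°.
Illuminated fraction = (1 − cos 105.3°)/2 = (1 − (-0.264))/2 ≈ 0.632, so 63%.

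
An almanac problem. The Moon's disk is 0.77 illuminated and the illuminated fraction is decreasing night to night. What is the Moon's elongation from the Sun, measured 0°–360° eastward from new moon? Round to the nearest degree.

Invert f = (1 − cos θ)/2 to get cos θ = 1 − 2(0.77) = -0.540, hence θ₀ = arccos -0.540 = 122.7°.
A waning Moon lies in 180°–360°, so θ = 360° − 122.7° = 237.3°.

237°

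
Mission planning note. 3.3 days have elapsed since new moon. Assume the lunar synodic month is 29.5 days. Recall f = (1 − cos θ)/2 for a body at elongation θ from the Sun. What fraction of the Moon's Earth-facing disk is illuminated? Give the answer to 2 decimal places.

0.12

The Moon has covered 3.3/29.5 of its cycle, so θ ≈ 360° × 3.3/29.5 = 40.3°.
With cos θ = 0.763, the lit fraction is (1 − 0.763)/2 ≈ 0.119.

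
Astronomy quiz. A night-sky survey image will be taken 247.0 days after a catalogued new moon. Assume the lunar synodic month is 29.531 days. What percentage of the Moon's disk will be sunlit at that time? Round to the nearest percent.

83%

247.0 d spans 8 complete synodic months (8 × 29.531 = 236.25 d) plus 10.75 d.
Elongation θ = 360° × 10.75/29.531 ≈ 131.1°.
Illuminated fraction = (1 − cos 131.1°)/2 = (1 − (-0.657))/2 ≈ 0.829, so 83%.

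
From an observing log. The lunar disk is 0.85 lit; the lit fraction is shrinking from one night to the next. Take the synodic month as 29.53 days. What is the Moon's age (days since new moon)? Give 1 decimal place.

18.5 days

From f = (1 − cos θ)/2: cos θ = 1 − 2×0.85 = -0.700; arccos → 134.4°.
Since the Moon is past full (waning), take the reflex angle: θ = 360° − 134.4° = 225.6°.
Age = 29.53 × 225.6°/360° ≈ 18.50 days.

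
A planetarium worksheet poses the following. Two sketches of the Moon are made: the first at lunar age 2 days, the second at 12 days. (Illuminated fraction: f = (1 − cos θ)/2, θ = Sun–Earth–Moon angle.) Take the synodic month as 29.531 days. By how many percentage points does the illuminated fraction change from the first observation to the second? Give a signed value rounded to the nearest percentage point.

+87 pp

First observation: θ = 360°·2/29.531 = 24.4°, so f = 0.045.
Second observation: θ = 146.3°, f = 0.916.
Δf = 0.916 − 0.045 = +0.871, i.e. +87 pp.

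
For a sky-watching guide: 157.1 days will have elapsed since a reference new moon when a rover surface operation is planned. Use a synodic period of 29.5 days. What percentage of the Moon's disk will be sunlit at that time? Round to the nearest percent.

73%

157.1 d spans 5 complete synodic months (5 × 29.5 = 147.50 d) plus 9.60 d.
Phase angle: θ = 360°·(9.60 d)/(29.5 d) = 117.2°.
cos 117.2° = (-0.456), so f = (1 − (-0.456))/2 = 0.728, so 73%.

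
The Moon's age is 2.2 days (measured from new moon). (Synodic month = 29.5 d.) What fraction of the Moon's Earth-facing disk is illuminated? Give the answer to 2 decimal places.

The Moon has covered 2.2/29.5 of its cycle, so θ ≈ 360° × 2.2/29.5 = 26.8°.
With cos θ = 0.892, the lit fraction is (1 − 0.892)/2 ≈ 0.054.

0.05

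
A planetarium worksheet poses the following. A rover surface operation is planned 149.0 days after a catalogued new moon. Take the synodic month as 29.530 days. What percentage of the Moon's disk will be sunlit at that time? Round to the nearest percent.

2%

Reduce mod P: 149.0 − 5×29.530 = 1.35 d into the current lunation.
The Moon has covered 1.35/29.530 of its cycle, so θ ≈ 360° × 1.35/29.530 = 16.5°.
Illuminated fraction = (1 − cos 16.5°)/2 = (1 − 0.959)/2 ≈ 0.020, so 2%.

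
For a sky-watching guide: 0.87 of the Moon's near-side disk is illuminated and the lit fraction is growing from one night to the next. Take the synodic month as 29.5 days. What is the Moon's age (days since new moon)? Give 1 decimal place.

From f = (1 − cos θ)/2: cos θ = 1 − 2×0.87 = -0.740; arccos → 137.7°.
Before full moon the principal value applies: θ = 137.7°.
That fraction of the synodic month is 137.7/360 × 29.5 d ≈ 11.29 d.

11.3 days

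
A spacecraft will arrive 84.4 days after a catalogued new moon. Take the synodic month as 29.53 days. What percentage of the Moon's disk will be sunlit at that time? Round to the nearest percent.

Reduce mod P: 84.4 − 2×29.53 = 25.34 d into the current lunation.
Elongation θ = 360° × 25.34/29.53 ≈ 308.9°.
With cos θ = 0.628, the lit fraction is (1 − 0.628)/2 ≈ 0.186, so 19%.

19%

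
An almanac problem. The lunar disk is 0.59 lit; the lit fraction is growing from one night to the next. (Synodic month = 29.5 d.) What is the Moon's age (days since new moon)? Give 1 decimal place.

cos θ = 1 − 2f = -0.180, giving a principal value of 100.4°.
Before full moon the principal value applies: θ = 100.4°.
Age = 29.5 × 100.4°/360° ≈ 8.22 days.

8.2 days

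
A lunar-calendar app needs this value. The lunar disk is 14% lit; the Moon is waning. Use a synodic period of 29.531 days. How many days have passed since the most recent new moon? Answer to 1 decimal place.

cos θ = 1 − 2f = 0.720, giving a principal value of 43.9°.
Since the Moon is past full (waning), take the reflex angle: θ = 360° − 43.9° = 316.1°.
That fraction of the synodic month is 316.1/360 × 29.531 d ≈ 25.93 d.

25.9 days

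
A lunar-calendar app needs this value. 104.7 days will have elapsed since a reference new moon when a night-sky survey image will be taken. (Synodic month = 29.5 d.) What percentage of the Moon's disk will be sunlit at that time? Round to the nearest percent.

104.7 d spans 3 complete synodic months (3 × 29.5 = 88.50 d) plus 16.20 d.
Elongation θ = 360° × 16.20/29.5 ≈ 197.7°.
cos 197.7° = (-0.953), so f = (1 − (-0.953))/2 = 0.976, so 98%.

98%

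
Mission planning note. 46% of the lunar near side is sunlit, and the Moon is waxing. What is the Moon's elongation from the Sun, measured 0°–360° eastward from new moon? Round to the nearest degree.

85°

Invert f = (1 − cos θ)/2 to get cos θ = 1 − 2(0.46) = 0.080, hence θ₀ = arccos 0.080 = 85.4°.
Waxing ⇒ before full, so θ = 85.4°.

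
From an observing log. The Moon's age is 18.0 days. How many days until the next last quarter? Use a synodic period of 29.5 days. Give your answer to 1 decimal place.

Last quarter is 0.75 of the way through the cycle: age 0.75 × 29.5 = 22.125 d.
So 4.125 days remain (22.125 − 18.0).

4.1 days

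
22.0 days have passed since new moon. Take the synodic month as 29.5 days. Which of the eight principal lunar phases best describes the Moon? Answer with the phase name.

last quarter

θ ≈ 360° × 22.0/29.5 = 268°, which falls in the last quarter sector.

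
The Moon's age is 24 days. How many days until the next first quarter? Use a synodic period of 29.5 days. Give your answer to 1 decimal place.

12.9 days

First quarter occurs at elongation 90°, i.e. at age 29.5 × 90/360 = 7.375 d.
This lunation's first quarter (7.375 d) has passed, so add one period: 36.875 − 24 = 12.875 days.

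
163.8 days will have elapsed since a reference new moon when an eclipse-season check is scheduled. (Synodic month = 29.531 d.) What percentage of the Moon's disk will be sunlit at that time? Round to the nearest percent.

Reduce mod P: 163.8 − 5×29.531 = 16.15 d into the current lunation.
The Moon has covered 16.15/29.531 of its cycle, so θ ≈ 360° × 16.15/29.531 = 196.8°.
Illuminated fraction = (1 − cos 196.8°)/2 = (1 − (-0.957))/2 ≈ 0.979, so 98%.

98%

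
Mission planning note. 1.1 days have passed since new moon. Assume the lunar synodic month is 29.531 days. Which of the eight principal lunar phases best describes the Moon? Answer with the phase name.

θ ≈ 360° × 1.1/29.531 = 13°, which falls in the new moon sector.

new moon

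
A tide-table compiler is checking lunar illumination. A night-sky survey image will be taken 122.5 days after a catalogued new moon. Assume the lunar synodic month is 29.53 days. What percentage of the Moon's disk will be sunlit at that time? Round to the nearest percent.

122.5/29.53 = 4.148 lunations, so 4 complete cycles and 4.38 d into the next.
Phase angle: θ = 360°·(4.38 d)/(29.53 d) = 53.4°.
cos 53.4° = 0.596, so f = (1 − 0.596)/2 = 0.202, so 20%.

20%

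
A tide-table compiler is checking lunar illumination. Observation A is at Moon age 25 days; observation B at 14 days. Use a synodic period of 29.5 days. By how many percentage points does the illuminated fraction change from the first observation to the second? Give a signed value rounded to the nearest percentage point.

θ₁ = 360° × 25/29.5 = 305.1°, f₁ = (1 − cos θ₁)/2 = 0.213.
θ₂ = 360° × 14/29.5 = 170.8°, f₂ = (1 − cos θ₂)/2 = 0.994.
Change = f₂ − f₁ = +0.781 → +78 percentage points.

+78 percentage points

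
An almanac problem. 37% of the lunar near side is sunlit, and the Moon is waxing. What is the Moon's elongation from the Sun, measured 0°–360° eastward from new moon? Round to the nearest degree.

75°

Invert f = (1 − cos θ)/2 to get cos θ = 1 − 2(0.37) = 0.260, hence θ₀ = arccos 0.260 = 74.9°.
Waxing ⇒ before full, so θ = 74.9°.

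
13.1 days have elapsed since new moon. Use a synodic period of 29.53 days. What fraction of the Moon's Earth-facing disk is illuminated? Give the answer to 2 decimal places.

Elongation θ = 360° × 13.1/29.53 ≈ 159.7°.
Illuminated fraction = (1 − cos 159.7°)/2 = (1 − (-0.938))/2 ≈ 0.969.

0.97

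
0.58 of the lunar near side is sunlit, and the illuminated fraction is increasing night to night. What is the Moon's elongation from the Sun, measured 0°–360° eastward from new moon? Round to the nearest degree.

99°

From f = (1 − cos θ)/2: cos θ = 1 − 2×0.58 = -0.160; arccos → 99.2°.
The Moon is waxing (0°–180°), so θ = 99.2° directly.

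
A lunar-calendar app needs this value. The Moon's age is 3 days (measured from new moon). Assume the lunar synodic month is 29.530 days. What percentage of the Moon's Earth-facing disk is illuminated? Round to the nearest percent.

The Moon has covered 3/29.530 of its cycle, so θ ≈ 360° × 3/29.530 = 36.6°.
Illuminated fraction = (1 − cos 36.6°)/2 = (1 − 0.803)/2 ≈ 0.098, so 10%.

10%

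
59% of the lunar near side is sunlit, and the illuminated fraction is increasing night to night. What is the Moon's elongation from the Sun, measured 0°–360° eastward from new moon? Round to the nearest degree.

cos θ = 1 − 2f = -0.180, giving a principal value of 100.4°.
Before full moon the principal value applies: θ = 100.4°.

100°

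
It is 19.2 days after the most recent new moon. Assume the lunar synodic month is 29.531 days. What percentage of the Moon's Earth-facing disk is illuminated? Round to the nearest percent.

79%

The Moon has covered 19.2/29.531 of its cycle, so θ ≈ 360° × 19.2/29.531 = 234.1°.
With cos θ = (-0.587), the lit fraction is (1 − (-0.587))/2 ≈ 0.793, so 79%.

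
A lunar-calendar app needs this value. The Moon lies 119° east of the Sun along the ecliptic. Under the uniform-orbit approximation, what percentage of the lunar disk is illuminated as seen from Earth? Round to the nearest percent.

74%

Half-versine of 119°: (1 − (-0.485))/2 = 0.742, i.e. 74%.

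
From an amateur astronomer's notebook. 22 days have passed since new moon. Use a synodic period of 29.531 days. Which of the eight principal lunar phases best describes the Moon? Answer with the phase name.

last quarter

At 22/29.531 of the cycle, θ ≈ 268° — the last quarter range.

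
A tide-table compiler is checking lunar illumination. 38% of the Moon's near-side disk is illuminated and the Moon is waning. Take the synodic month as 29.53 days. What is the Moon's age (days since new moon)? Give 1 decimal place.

23.3 days

Invert f = (1 − cos θ)/2 to get cos θ = 1 − 2(0.38) = 0.240, hence θ₀ = arccos 0.240 = 76.1°.
A waning Moon lies in 180°–360°, so θ = 360° − 76.1° = 283.9°.
Age = 29.53 × 283.9°/360° ≈ 23.29 days.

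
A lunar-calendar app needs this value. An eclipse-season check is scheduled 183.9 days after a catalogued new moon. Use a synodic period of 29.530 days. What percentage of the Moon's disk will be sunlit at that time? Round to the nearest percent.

183.9 d spans 6 complete synodic months (6 × 29.530 = 177.18 d) plus 6.72 d.
Phase angle: θ = 360°·(6.72 d)/(29.530 d) = 81.9°.
With cos θ = 0.140, the lit fraction is (1 − 0.140)/2 ≈ 0.430, so 43%.

43%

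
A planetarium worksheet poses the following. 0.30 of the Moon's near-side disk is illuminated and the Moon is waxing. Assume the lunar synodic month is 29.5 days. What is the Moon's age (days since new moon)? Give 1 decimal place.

cos θ = 1 − 2f = 0.400, giving a principal value of 66.4°.
Before full moon the principal value applies: θ = 66.4°.
At 360°/29.5 d per day, 66.4° corresponds to 5.44 days.

5.4 days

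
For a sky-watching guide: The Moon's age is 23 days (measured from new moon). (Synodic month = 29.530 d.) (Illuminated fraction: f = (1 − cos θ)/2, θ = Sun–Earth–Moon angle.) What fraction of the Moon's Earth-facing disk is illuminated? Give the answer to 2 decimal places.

0.41

Phase angle: θ = 360°·(23 d)/(29.530 d) = 280.4°.
Illuminated fraction = (1 − cos 280.4°)/2 = (1 − 0.180)/2 ≈ 0.410.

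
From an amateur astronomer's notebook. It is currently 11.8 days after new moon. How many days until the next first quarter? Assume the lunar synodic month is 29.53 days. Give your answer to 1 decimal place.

25.1 days

First quarter is 0.25 of the way through the cycle: age 0.25 × 29.53 = 7.383 d.
Already past this cycle's first quarter; the next is at 7.383 + 29.53 = 36.913 d, so 36.913 − 11.8 = 25.113 days.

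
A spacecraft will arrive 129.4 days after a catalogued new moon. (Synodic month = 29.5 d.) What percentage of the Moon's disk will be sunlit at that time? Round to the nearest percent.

Reduce mod P: 129.4 − 4×29.5 = 11.40 d into the current lunation.
The Moon has covered 11.40/29.5 of its cycle, so θ ≈ 360° × 11.40/29.5 = 139.1°.
Illuminated fraction = (1 − cos 139.1°)/2 = (1 − (-0.756))/2 ≈ 0.878, so 88%.

88%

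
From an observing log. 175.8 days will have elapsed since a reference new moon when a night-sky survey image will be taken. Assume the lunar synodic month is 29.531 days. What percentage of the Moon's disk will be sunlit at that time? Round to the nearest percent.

Reduce mod P: 175.8 − 5×29.531 = 28.15 d into the current lunation.
The Moon has covered 28.15/29.531 of its cycle, so θ ≈ 360° × 28.15/29.531 = 343.1°.
Illuminated fraction = (1 − cos 343.1°)/2 = (1 − 0.957)/2 ≈ 0.022, so 2%.

2%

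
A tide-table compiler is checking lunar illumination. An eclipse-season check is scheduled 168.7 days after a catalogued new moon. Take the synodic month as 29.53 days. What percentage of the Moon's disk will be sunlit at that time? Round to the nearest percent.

Reduce mod P: 168.7 − 5×29.53 = 21.05 d into the current lunation.
Elongation θ = 360° × 21.05/29.53 ≈ 256.6°.
Illuminated fraction = (1 − cos 256.6°)/2 = (1 − (-0.231))/2 ≈ 0.616, so 62%.

62%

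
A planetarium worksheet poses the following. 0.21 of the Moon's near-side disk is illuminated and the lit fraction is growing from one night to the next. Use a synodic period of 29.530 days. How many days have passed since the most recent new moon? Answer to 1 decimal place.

Invert f = (1 − cos θ)/2 to get cos θ = 1 − 2(0.21) = 0.580, hence θ₀ = arccos 0.580 = 54.5°.
Before full moon the principal value applies: θ = 54.5°.
That fraction of the synodic month is 54.5/360 × 29.530 d ≈ 4.47 d.

4.5 days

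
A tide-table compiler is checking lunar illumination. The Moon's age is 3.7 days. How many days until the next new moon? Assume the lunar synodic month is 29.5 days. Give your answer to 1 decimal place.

25.8 days

The next new moon completes the synodic month: 29.5 − 3.7 = 25.800 days.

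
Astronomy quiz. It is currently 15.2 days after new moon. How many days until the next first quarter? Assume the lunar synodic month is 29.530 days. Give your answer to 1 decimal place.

21.7 days

First quarter is 0.25 of the way through the cycle: age 0.25 × 29.530 = 7.383 d.
This lunation's first quarter (7.383 d) has passed, so add one period: 36.913 − 15.2 = 21.713 days.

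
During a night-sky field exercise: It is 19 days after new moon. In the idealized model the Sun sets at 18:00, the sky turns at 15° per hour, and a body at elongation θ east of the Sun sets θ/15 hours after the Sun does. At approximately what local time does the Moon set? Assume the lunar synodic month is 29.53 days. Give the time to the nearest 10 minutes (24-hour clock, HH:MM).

Elongation θ = 360° × 19/29.53 ≈ 231.6°.
At 15° of sky rotation per hour, 231.6° corresponds to a 15.44 h lag.
18:00 + 15.442 h ≈ 09:27 → 09:30 to the nearest ten minutes.

09:30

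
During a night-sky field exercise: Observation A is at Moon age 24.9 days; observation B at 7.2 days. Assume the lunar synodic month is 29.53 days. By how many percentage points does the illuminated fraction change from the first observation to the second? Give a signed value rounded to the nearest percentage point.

+26 percentage points

First observation: θ = 360°·24.9/29.53 = 303.6°, so f = 0.224.
Second observation: θ = 87.8°, f = 0.481.
Δf = 0.481 − 0.224 = +0.257, i.e. +26 pp.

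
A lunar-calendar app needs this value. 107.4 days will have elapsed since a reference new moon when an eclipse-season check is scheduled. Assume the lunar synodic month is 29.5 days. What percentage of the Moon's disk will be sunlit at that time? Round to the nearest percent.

107.4/29.5 = 3.641 lunations, so 3 complete cycles and 18.90 d into the next.
Elongation θ = 360° × 18.90/29.5 ≈ 230.6°.
cos 230.6° = (-0.634), so f = (1 − (-0.634))/2 = 0.817, so 82%.

82%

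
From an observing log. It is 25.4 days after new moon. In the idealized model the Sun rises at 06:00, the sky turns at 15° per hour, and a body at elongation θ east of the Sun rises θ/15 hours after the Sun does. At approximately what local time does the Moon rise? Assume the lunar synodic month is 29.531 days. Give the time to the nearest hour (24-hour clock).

The Moon has covered 25.4/29.531 of its cycle, so θ ≈ 360° × 25.4/29.531 = 309.6°.
At 15° of sky rotation per hour, 309.6° corresponds to a 20.64 h lag.
06:00 + 20.64 h ≈ 02:39 → 03:00 to the nearest hour.

03:00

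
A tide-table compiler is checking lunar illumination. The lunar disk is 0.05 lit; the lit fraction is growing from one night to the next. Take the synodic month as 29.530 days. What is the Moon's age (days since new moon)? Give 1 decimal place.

cos θ = 1 − 2f = 0.900, giving a principal value of 25.8°.
The Moon is waxing (0°–180°), so θ = 25.8° directly.
Age = 29.530 × 25.8°/360° ≈ 2.12 days.

2.1 days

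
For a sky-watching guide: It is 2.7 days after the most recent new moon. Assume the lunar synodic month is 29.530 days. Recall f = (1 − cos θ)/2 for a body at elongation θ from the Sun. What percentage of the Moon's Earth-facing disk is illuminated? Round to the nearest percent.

Phase angle: θ = 360°·(2.7 d)/(29.530 d) = 32.9°.
cos 32.9° = 0.839, so f = (1 − 0.839)/2 = 0.080, so 8%.

8%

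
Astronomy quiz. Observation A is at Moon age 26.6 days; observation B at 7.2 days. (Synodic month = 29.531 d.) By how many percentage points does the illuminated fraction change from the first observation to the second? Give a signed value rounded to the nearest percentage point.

θ₁ = 360° × 26.6/29.531 = 324.3°, f₁ = (1 − cos θ₁)/2 = 0.094.
θ₂ = 360° × 7.2/29.531 = 87.8°, f₂ = (1 − cos θ₂)/2 = 0.481.
Change = f₂ − f₁ = +0.386 → +39 percentage points.

+39 percentage points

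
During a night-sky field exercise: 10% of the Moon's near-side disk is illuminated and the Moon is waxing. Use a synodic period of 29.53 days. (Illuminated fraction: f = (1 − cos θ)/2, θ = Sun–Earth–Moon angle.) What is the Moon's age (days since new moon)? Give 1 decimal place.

3.0 days

From f = (1 − cos θ)/2: cos θ = 1 − 2×0.10 = 0.800; arccos → 36.9°.
The Moon is waxing (0°–180°), so θ = 36.9° directly.
At 360°/29.53 d per day, 36.9° corresponds to 3.02 days.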